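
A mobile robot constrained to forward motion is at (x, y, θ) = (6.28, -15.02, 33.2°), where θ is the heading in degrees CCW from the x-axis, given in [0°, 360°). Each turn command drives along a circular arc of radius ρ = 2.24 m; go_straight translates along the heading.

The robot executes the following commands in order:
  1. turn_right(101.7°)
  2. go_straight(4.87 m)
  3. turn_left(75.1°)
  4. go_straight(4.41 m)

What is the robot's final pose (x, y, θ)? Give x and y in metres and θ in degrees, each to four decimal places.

set_pose: (x, y, θ) = (6.2800, -15.0200, 33.2000°), ρ = 2.24
turn_right(101.7°): centre at ρ to the right, rotate −101.7° → (9.5907, -16.0734, -68.5000° ≡ 291.5000°)
go_straight(4.87): x += 4.87·cos θ, y += 4.87·sin θ → (11.3755, -20.6045, 291.5000°)
turn_left(75.1°): centre at ρ to the left, rotate +75.1° → (13.7171, -22.0087, 366.6000° ≡ 6.6000°)
go_straight(4.41): x += 4.41·cos θ, y += 4.41·sin θ → (18.0979, -21.5018, 6.6000°)

(18.0979, -21.5018, 6.6000°)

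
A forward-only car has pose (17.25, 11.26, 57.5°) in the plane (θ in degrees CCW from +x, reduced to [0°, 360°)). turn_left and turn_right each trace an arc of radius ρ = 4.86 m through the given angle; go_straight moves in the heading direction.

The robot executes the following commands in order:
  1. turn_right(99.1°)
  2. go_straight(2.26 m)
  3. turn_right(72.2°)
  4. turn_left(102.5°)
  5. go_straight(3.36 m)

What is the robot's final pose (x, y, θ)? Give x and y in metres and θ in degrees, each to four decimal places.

set_pose: (x, y, θ) = (17.2500, 11.2600, 57.5000°), ρ = 4.86
turn_right(99.1°): centre at ρ to the right, rotate −99.1° → (24.5756, 12.2830, -41.6000° ≡ 318.4000°)
go_straight(2.26): x += 2.26·cos θ, y += 2.26·sin θ → (26.2656, 10.7825, 318.4000°)
turn_right(72.2°): centre at ρ to the right, rotate −72.2° → (27.4856, 5.1870, 246.2000°)
turn_left(102.5°): centre at ρ to the left, rotate +102.5° → (30.9800, -1.5400, 348.7000°)
go_straight(3.36): x += 3.36·cos θ, y += 3.36·sin θ → (34.2749, -2.1984, 348.7000°)

(34.2749, -2.1984, 348.7000°)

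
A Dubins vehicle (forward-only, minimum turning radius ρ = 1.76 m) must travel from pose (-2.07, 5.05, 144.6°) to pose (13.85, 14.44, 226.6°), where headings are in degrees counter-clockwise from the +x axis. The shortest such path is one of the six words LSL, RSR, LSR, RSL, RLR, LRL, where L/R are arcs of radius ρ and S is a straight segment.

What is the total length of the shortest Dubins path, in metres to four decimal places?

24.9573 m

Let ψ = atan2(Δy, Δx) = atan2(9.39, 15.92) = 30.5331° be the start→goal bearing.
Normalize: d = |goal − start| / ρ = 18.482925/1.76 = 10.501662, α = (θ_start − ψ) mod 360° = 114.0669° = 1.990842 rad, β = (θ_goal − ψ) mod 360° = 196.0669° = 3.422012 rad.
Common terms: sin α = 0.913070, cos α = -0.407803, sin β = -0.276759, cos β = -0.960939, cos(α−β) = 0.139173, d² = 110.284898. Work in radians in the unit-radius frame; every candidate has L = ρ·(t + p + q).
LSL: p² = 2 + d² − 2cos(α−β) + 2d(sin α − sin β) = 136.996919; p = √p² = 11.704568; φ = atan2(cos β − cos α, d + sin α − sin β) = -0.047276 rad; t = (φ − α) mod 2π = 4.245067 rad, q = (β − φ) mod 2π = 3.469288 rad → L = 1.76·(4.245067 + 11.704568 + 3.469288) = 1.76·19.418924 = 34.177306 m
RSR: p² = 2 + d² − 2cos(α−β) + 2d(sin β − sin α) = 87.016184; p = √p² = 9.328247; φ = atan2(cos α − cos β, d − sin α + sin β) = 0.059332 rad; t = (α − φ) mod 2π = 1.931511 rad, q = (φ − β) mod 2π = 2.920505 rad → L = 1.76·(1.931511 + 9.328247 + 2.920505) = 1.76·14.180262 = 24.957261 m
LSR: p² = d² − 2 + 2cos(α−β) + 2d(sin α + sin β) = 121.927891; p = √p² = 11.042096; φ = atan2(−cos α − cos β, d + sin α + sin β) − atan2(−2, p) = 0.301459 rad; t = (φ − α) mod 2π = 4.593802 rad, q = (φ − β) mod 2π = 3.162632 rad → L = 1.76·(4.593802 + 11.042096 + 3.162632) = 1.76·18.798530 = 33.085413 m
RSL: p² = d² − 2 + 2cos(α−β) − 2d(sin α + sin β) = 95.198597; p = √p² = 9.756977; φ = atan2(cos α + cos β, d − sin α − sin β) − atan2(2, p) = -0.340043 rad; t = (α − φ) mod 2π = 2.330886 rad, q = (β − φ) mod 2π = 3.762056 rad → L = 1.76·(2.330886 + 9.756977 + 3.762056) = 1.76·15.849918 = 27.895856 m
RLR: c = (6 − d² + 2cos(α−β) + 2d(sin α − sin β))/8 = -9.877023, |c| > 1 → infeasible
LRL: c = (6 − d² + 2cos(α−β) − 2d(sin α − sin β))/8 = -16.124615, |c| > 1 → infeasible
Shortest: RSR with L = 24.957261 m ≈ 24.9573 m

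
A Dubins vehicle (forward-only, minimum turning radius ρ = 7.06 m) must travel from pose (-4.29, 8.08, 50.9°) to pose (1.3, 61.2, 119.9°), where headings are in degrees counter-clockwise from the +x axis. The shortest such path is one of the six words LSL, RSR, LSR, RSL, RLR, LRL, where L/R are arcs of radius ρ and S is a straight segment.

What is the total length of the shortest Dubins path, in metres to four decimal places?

Let ψ = atan2(Δy, Δx) = atan2(53.12, 5.59) = 83.9927° be the start→goal bearing.
Normalize: d = |goal − start| / ρ = 53.413318/7.06 = 7.565626, α = (θ_start − ψ) mod 360° = 326.9073° = 5.705609 rad, β = (θ_goal − ψ) mod 360° = 35.9073° = 0.626701 rad.
Common terms: sin α = -0.545995, cos α = 0.837788, sin β = 0.586476, cos β = 0.809967, cos(α−β) = 0.358368, d² = 57.238693. Work in radians in the unit-radius frame; every candidate has L = ρ·(t + p + q).
LSL: p² = 2 + d² − 2cos(α−β) + 2d(sin α − sin β) = 41.386257; p = √p² = 6.433215; φ = atan2(cos β − cos α, d + sin α − sin β) = -0.004325 rad; t = (φ − α) mod 2π = 0.573251 rad, q = (β − φ) mod 2π = 0.631026 rad → L = 7.06·(0.573251 + 6.433215 + 0.631026) = 7.06·7.637492 = 53.920696 m
RSR: p² = 2 + d² − 2cos(α−β) + 2d(sin β − sin α) = 75.657657; p = √p² = 8.698141; φ = atan2(cos α − cos β, d − sin α + sin β) = 0.003199 rad; t = (α − φ) mod 2π = 5.702411 rad, q = (φ − β) mod 2π = 5.659683 rad → L = 7.06·(5.702411 + 8.698141 + 5.659683) = 7.06·20.060234 = 141.625255 m
LSR: p² = d² − 2 + 2cos(α−β) + 2d(sin α + sin β) = 56.567956; p = √p² = 7.521167; φ = atan2(−cos α − cos β, d + sin α + sin β) − atan2(−2, p) = 0.046562 rad; t = (φ − α) mod 2π = 0.624139 rad, q = (φ − β) mod 2π = 5.703047 rad → L = 7.06·(0.624139 + 7.521167 + 5.703047) = 7.06·13.848353 = 97.769369 m
RSL: p² = d² − 2 + 2cos(α−β) − 2d(sin α + sin β) = 55.342901; p = √p² = 7.439281; φ = atan2(cos α + cos β, d − sin α − sin β) − atan2(2, p) = -0.047069 rad; t = (α − φ) mod 2π = 5.752678 rad, q = (β − φ) mod 2π = 0.673770 rad → L = 7.06·(5.752678 + 7.439281 + 0.673770) = 7.06·13.865729 = 97.892046 m
RLR: c = (6 − d² + 2cos(α−β) + 2d(sin α − sin β))/8 = -8.457207, |c| > 1 → infeasible
LRL: c = (6 − d² + 2cos(α−β) − 2d(sin α − sin β))/8 = -4.173282, |c| > 1 → infeasible
Shortest: LSL with L = 53.920696 m ≈ 53.9207 m

53.9207 m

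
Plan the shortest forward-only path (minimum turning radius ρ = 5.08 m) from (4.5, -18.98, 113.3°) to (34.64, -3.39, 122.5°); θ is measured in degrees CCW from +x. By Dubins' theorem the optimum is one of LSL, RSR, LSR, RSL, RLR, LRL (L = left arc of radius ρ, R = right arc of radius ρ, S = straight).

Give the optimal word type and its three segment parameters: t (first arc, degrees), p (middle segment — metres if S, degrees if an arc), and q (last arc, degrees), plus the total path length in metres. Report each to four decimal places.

Let ψ = atan2(Δy, Δx) = atan2(15.59, 30.14) = 27.3504° be the start→goal bearing.
Normalize: d = |goal − start| / ρ = 33.933283/5.08 = 6.679780, α = (θ_start − ψ) mod 360° = 85.9496° = 1.500104 rad, β = (θ_goal − ψ) mod 360° = 95.1496° = 1.660674 rad.
Common terms: sin α = 0.997502, cos α = 0.070634, sin β = 0.995964, cos β = -0.089757, cos(α−β) = 0.987136, d² = 44.619463. Work in radians in the unit-radius frame; every candidate has L = ρ·(t + p + q).
LSL: p² = 2 + d² − 2cos(α−β) + 2d(sin α − sin β) = 44.665745; p = √p² = 6.683244; φ = atan2(cos β − cos α, d + sin α − sin β) = -0.024001 rad; t = (φ − α) mod 2π = 4.759080 rad, q = (β − φ) mod 2π = 1.684675 rad → L = 5.08·(4.759080 + 6.683244 + 1.684675) = 5.08·13.126999 = 66.685156 m
RSR: p² = 2 + d² − 2cos(α−β) + 2d(sin β − sin α) = 44.624635; p = √p² = 6.680167; φ = atan2(cos α − cos β, d − sin α + sin β) = 0.024012 rad; t = (α − φ) mod 2π = 1.476091 rad, q = (φ − β) mod 2π = 4.646524 rad → L = 5.08·(1.476091 + 6.680167 + 4.646524) = 5.08·12.802782 = 65.038134 m
LSR: p² = d² − 2 + 2cos(α−β) + 2d(sin α + sin β) = 71.225565; p = √p² = 8.439524; φ = atan2(−cos α − cos β, d + sin α + sin β) − atan2(−2, p) = 0.234892 rad; t = (φ − α) mod 2π = 5.017974 rad, q = (φ − β) mod 2π = 4.857404 rad → L = 5.08·(5.017974 + 8.439524 + 4.857404) = 5.08·18.314902 = 93.039702 m
RSL: p² = d² − 2 + 2cos(α−β) − 2d(sin α + sin β) = 17.961905; p = √p² = 4.238149; φ = atan2(cos α + cos β, d − sin α − sin β) − atan2(2, p) = -0.445000 rad; t = (α − φ) mod 2π = 1.945104 rad, q = (β − φ) mod 2π = 2.105674 rad → L = 5.08·(1.945104 + 4.238149 + 2.105674) = 5.08·8.288926 = 42.107745 m
RLR: c = (6 − d² + 2cos(α−β) + 2d(sin α − sin β))/8 = -4.578079, |c| > 1 → infeasible
LRL: c = (6 − d² + 2cos(α−β) − 2d(sin α − sin β))/8 = -4.583218, |c| > 1 → infeasible
Shortest: RSL with L = 42.107745 m ≈ 42.1077 m
Convert RSL to answer units (arcs ×180/π): t = 1.945104·180/π = 111.4462°, p = ρ·p = 5.08·4.238149 = 21.5298 m, q = 2.105674·180/π = 120.6462°, L = 42.1077 m.

RSL: t = 111.4462°, p = 21.5298 m, q = 120.6462°, L = 42.1077 m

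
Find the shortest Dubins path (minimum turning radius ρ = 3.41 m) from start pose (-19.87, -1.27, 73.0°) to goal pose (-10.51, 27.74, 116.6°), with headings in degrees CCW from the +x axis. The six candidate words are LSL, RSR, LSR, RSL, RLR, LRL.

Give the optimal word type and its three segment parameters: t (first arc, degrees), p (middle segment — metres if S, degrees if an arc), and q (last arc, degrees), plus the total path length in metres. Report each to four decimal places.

Let ψ = atan2(Δy, Δx) = atan2(29.01, 9.36) = 72.1178° be the start→goal bearing.
Normalize: d = |goal − start| / ρ = 30.482613/3.41 = 8.939183, α = (θ_start − ψ) mod 360° = 0.8822° = 0.015397 rad, β = (θ_goal − ψ) mod 360° = 44.4822° = 0.776360 rad.
Common terms: sin α = 0.015396, cos α = 0.999881, sin β = 0.700687, cos β = 0.713469, cos(α−β) = 0.724172, d² = 79.908988. Work in radians in the unit-radius frame; every candidate has L = ρ·(t + p + q).
LSL: p² = 2 + d² − 2cos(α−β) + 2d(sin α − sin β) = 68.208758; p = √p² = 8.258859; φ = atan2(cos β − cos α, d + sin α − sin β) = -0.034686 rad; t = (φ − α) mod 2π = 6.233102 rad, q = (β − φ) mod 2π = 0.811047 rad → L = 3.41·(6.233102 + 8.258859 + 0.811047) = 3.41·15.303008 = 52.183258 m
RSR: p² = 2 + d² − 2cos(α−β) + 2d(sin β − sin α) = 92.712530; p = √p² = 9.628735; φ = atan2(cos α − cos β, d − sin α + sin β) = 0.029750 rad; t = (α − φ) mod 2π = 6.268832 rad, q = (φ − β) mod 2π = 5.536575 rad → L = 3.41·(6.268832 + 9.628735 + 5.536575) = 3.41·21.434142 = 73.090423 m
LSR: p² = d² − 2 + 2cos(α−β) + 2d(sin α + sin β) = 92.159727; p = √p² = 9.599986; φ = atan2(−cos α − cos β, d + sin α + sin β) − atan2(−2, p) = 0.029771 rad; t = (φ − α) mod 2π = 0.014375 rad, q = (φ − β) mod 2π = 5.536597 rad → L = 3.41·(0.014375 + 9.599986 + 5.536597) = 3.41·15.150957 = 51.664765 m
RSL: p² = d² − 2 + 2cos(α−β) − 2d(sin α + sin β) = 66.554936; p = √p² = 8.158121; φ = atan2(cos α + cos β, d − sin α − sin β) − atan2(2, p) = -0.034994 rad; t = (α − φ) mod 2π = 0.050390 rad, q = (β − φ) mod 2π = 0.811354 rad → L = 3.41·(0.050390 + 8.158121 + 0.811354) = 3.41·9.019865 = 30.757740 m
RLR: c = (6 − d² + 2cos(α−β) + 2d(sin α − sin β))/8 = -10.589066, |c| > 1 → infeasible
LRL: c = (6 − d² + 2cos(α−β) − 2d(sin α − sin β))/8 = -7.526095, |c| > 1 → infeasible
Shortest: RSL with L = 30.757740 m ≈ 30.7577 m
Convert RSL to answer units (arcs ×180/π): t = 0.050390·180/π = 2.8872°, p = ρ·p = 3.41·8.158121 = 27.8192 m, q = 0.811354·180/π = 46.4872°, L = 30.7577 m.

RSL: t = 2.8872°, p = 27.8192 m, q = 46.4872°, L = 30.7577 m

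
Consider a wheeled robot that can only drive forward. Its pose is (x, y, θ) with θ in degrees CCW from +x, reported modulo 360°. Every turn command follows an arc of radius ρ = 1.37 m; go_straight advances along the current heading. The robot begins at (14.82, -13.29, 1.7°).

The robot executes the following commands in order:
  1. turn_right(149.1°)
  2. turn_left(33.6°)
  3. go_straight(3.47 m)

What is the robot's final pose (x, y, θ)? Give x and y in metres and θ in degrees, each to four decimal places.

(13.6831, -19.5898, 246.2000°)

set_pose: (x, y, θ) = (14.8200, -13.2900, 1.7000°), ρ = 1.37
turn_right(149.1°): centre at ρ to the right, rotate −149.1° → (15.5988, -15.8136, -147.4000° ≡ 212.6000°)
turn_left(33.6°): centre at ρ to the left, rotate +33.6° → (15.0834, -16.4149, 246.2000°)
go_straight(3.47): x += 3.47·cos θ, y += 3.47·sin θ → (13.6831, -19.5898, 246.2000°)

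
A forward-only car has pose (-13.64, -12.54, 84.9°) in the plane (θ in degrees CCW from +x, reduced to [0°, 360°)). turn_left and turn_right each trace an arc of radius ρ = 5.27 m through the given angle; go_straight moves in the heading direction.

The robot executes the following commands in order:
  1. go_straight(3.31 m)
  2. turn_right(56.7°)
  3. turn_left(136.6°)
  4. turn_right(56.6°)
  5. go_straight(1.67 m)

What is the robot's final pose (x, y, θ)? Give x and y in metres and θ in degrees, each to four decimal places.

set_pose: (x, y, θ) = (-13.6400, -12.5400, 84.9000°), ρ = 5.27
go_straight(3.31): x += 3.31·cos θ, y += 3.31·sin θ → (-13.3458, -9.2431, 84.9000°)
turn_right(56.7°): centre at ρ to the right, rotate −56.7° → (-10.5870, -5.0671, 28.2000°)
turn_left(136.6°): centre at ρ to the left, rotate +136.6° → (-11.6956, 4.6630, 164.8000°)
turn_right(56.6°): centre at ρ to the right, rotate −56.6° → (-15.3202, 8.1026, 108.2000°)
go_straight(1.67): x += 1.67·cos θ, y += 1.67·sin θ → (-15.8418, 9.6891, 108.2000°)

(-15.8418, 9.6891, 108.2000°)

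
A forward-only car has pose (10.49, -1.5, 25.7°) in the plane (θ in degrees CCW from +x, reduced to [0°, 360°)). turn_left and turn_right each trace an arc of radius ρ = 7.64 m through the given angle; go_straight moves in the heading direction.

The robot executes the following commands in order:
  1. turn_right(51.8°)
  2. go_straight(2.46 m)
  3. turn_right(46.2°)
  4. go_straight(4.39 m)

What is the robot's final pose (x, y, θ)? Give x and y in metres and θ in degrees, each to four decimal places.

(24.6253, -11.3259, 287.7000°)

set_pose: (x, y, θ) = (10.4900, -1.5000, 25.7000°), ρ = 7.64
turn_right(51.8°): centre at ρ to the right, rotate −51.8° → (17.1643, -1.5233, -26.1000° ≡ 333.9000°)
go_straight(2.46): x += 2.46·cos θ, y += 2.46·sin θ → (19.3734, -2.6055, 333.9000°)
turn_right(46.2°): centre at ρ to the right, rotate −46.2° → (23.2906, -7.1437, 287.7000°)
go_straight(4.39): x += 4.39·cos θ, y += 4.39·sin θ → (24.6253, -11.3259, 287.7000°)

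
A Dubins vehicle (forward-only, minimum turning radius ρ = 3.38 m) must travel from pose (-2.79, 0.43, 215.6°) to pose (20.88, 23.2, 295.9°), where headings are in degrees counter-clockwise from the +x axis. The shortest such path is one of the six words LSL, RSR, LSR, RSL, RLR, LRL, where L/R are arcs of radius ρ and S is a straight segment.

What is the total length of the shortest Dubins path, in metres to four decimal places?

45.7329 m

Let ψ = atan2(Δy, Δx) = atan2(22.77, 23.67) = 43.8898° be the start→goal bearing.
Normalize: d = |goal − start| / ρ = 32.844205/3.38 = 9.717220, α = (θ_start − ψ) mod 360° = 171.7102° = 2.996909 rad, β = (θ_goal − ψ) mod 360° = 252.0102° = 4.398409 rad.
Common terms: sin α = 0.144179, cos α = -0.989552, sin β = -0.951112, cos β = -0.308847, cos(α−β) = 0.168489, d² = 94.424372. Work in radians in the unit-radius frame; every candidate has L = ρ·(t + p + q).
LSL: p² = 2 + d² − 2cos(α−β) + 2d(sin α − sin β) = 117.373762; p = √p² = 10.833917; φ = atan2(cos β − cos α, d + sin α − sin β) = 0.062872 rad; t = (φ − α) mod 2π = 3.349148 rad, q = (β − φ) mod 2π = 4.335536 rad → L = 3.38·(3.349148 + 10.833917 + 4.335536) = 3.38·18.518602 = 62.592874 m
RSR: p² = 2 + d² − 2cos(α−β) + 2d(sin β − sin α) = 74.801025; p = √p² = 8.648759; φ = atan2(cos α − cos β, d − sin α + sin β) = -0.078787 rad; t = (α − φ) mod 2π = 3.075696 rad, q = (φ − β) mod 2π = 1.805990 rad → L = 3.38·(3.075696 + 8.648759 + 1.805990) = 3.38·13.530445 = 45.732902 m
LSR: p² = d² − 2 + 2cos(α−β) + 2d(sin α + sin β) = 77.079070; p = √p² = 8.779469; φ = atan2(−cos α − cos β, d + sin α + sin β) − atan2(−2, p) = 0.368683 rad; t = (φ − α) mod 2π = 3.654959 rad, q = (φ − β) mod 2π = 2.253459 rad → L = 3.38·(3.654959 + 8.779469 + 2.253459) = 3.38·14.687887 = 49.645057 m
RSL: p² = d² − 2 + 2cos(α−β) − 2d(sin α + sin β) = 108.443633; p = √p² = 10.413627; φ = atan2(cos α + cos β, d − sin α − sin β) − atan2(2, p) = -0.312499 rad; t = (α − φ) mod 2π = 3.309408 rad, q = (β − φ) mod 2π = 4.710907 rad → L = 3.38·(3.309408 + 10.413627 + 4.710907) = 3.38·18.433942 = 62.306724 m
RLR: c = (6 − d² + 2cos(α−β) + 2d(sin α − sin β))/8 = -8.350128, |c| > 1 → infeasible
LRL: c = (6 − d² + 2cos(α−β) − 2d(sin α − sin β))/8 = -13.671720, |c| > 1 → infeasible
Shortest: RSR with L = 45.732902 m ≈ 45.7329 m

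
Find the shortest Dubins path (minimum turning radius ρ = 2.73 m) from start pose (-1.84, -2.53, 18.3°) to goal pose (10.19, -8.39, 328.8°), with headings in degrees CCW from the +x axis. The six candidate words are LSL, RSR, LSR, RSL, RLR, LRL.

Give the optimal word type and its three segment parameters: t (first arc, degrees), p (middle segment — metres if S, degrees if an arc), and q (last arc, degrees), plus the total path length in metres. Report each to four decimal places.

RSR: t = 48.1637°, p = 11.2528 m, q = 1.3363°, L = 13.6114 m

Let ψ = atan2(Δy, Δx) = atan2(-5.86, 12.03) = -25.9714° be the start→goal bearing.
Normalize: d = |goal − start| / ρ = 13.381349/2.73 = 4.901593, α = (θ_start − ψ) mod 360° = 44.2714° = 0.772682 rad, β = (θ_goal − ψ) mod 360° = 354.7714° = 6.191930 rad.
Common terms: sin α = 0.698058, cos α = 0.716041, sin β = -0.091129, cos β = 0.995839, cos(α−β) = 0.649448, d² = 24.025614. Work in radians in the unit-radius frame; every candidate has L = ρ·(t + p + q).
LSL: p² = 2 + d² − 2cos(α−β) + 2d(sin α − sin β) = 32.463270; p = √p² = 5.697655; φ = atan2(cos β − cos α, d + sin α − sin β) = 0.049127 rad; t = (φ − α) mod 2π = 5.559630 rad, q = (β − φ) mod 2π = 6.142802 rad → L = 2.73·(5.559630 + 5.697655 + 6.142802) = 2.73·17.400087 = 47.502239 m
RSR: p² = 2 + d² − 2cos(α−β) + 2d(sin β − sin α) = 16.990167; p = √p² = 4.121913; φ = atan2(cos α − cos β, d − sin α + sin β) = -0.067933 rad; t = (α − φ) mod 2π = 0.840615 rad, q = (φ − β) mod 2π = 0.023323 rad → L = 2.73·(0.840615 + 4.121913 + 0.023323) = 2.73·4.985851 = 13.611373 m
LSR: p² = d² − 2 + 2cos(α−β) + 2d(sin α + sin β) = 29.274351; p = √p² = 5.410578; φ = atan2(−cos α − cos β, d + sin α + sin β) − atan2(−2, p) = 0.052761 rad; t = (φ − α) mod 2π = 5.563264 rad, q = (φ − β) mod 2π = 0.144017 rad → L = 2.73·(5.563264 + 5.410578 + 0.144017) = 2.73·11.117859 = 30.351755 m
RSL: p² = d² − 2 + 2cos(α−β) − 2d(sin α + sin β) = 17.374670; p = √p² = 4.168293; φ = atan2(cos α + cos β, d − sin α − sin β) − atan2(2, p) = -0.068063 rad; t = (α − φ) mod 2π = 0.840746 rad, q = (β − φ) mod 2π = 6.259993 rad → L = 2.73·(0.840746 + 4.168293 + 6.259993) = 2.73·11.269032 = 30.764458 m
RLR: c = (6 − d² + 2cos(α−β) + 2d(sin α − sin β))/8 = -1.123771, |c| > 1 → infeasible
LRL: c = (6 − d² + 2cos(α−β) − 2d(sin α − sin β))/8 = -3.057909, |c| > 1 → infeasible
Shortest: RSR with L = 13.611373 m ≈ 13.6114 m
Convert RSR to answer units (arcs ×180/π): t = 0.840615·180/π = 48.1637°, p = ρ·p = 2.73·4.121913 = 11.2528 m, q = 0.023323·180/π = 1.3363°, L = 13.6114 m.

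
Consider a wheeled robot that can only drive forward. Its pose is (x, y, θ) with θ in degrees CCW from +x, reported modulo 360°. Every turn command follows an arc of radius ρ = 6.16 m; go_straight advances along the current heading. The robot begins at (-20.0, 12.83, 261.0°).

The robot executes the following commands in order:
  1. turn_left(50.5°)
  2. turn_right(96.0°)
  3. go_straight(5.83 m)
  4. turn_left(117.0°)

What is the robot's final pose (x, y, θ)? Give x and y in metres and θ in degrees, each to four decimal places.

(-23.5794, -15.1765, 332.5000°)

set_pose: (x, y, θ) = (-20.0000, 12.8300, 261.0000°), ρ = 6.16
turn_left(50.5°): centre at ρ to the left, rotate +50.5° → (-18.5294, 7.7846, 311.5000°)
turn_right(96.0°): centre at ρ to the right, rotate −96.0° → (-19.5658, -1.3121, 215.5000°)
go_straight(5.83): x += 5.83·cos θ, y += 5.83·sin θ → (-24.3121, -4.6976, 215.5000°)
turn_left(117.0°): centre at ρ to the left, rotate +117.0° → (-23.5794, -15.1765, 332.5000°)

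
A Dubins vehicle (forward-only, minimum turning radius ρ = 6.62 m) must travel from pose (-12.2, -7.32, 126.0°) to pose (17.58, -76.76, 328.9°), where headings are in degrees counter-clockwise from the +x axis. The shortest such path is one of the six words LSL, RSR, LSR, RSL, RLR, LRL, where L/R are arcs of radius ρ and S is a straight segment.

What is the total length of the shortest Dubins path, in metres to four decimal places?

Let ψ = atan2(Δy, Δx) = atan2(-69.44, 29.78) = -66.7875° be the start→goal bearing.
Normalize: d = |goal − start| / ρ = 75.556350/6.62 = 11.413346, α = (θ_start − ψ) mod 360° = 192.7875° = 3.364776 rad, β = (θ_goal − ψ) mod 360° = 35.6875° = 0.622864 rad.
Common terms: sin α = -0.221335, cos α = -0.975198, sin β = 0.583364, cos β = 0.812211, cos(α−β) = -0.921185, d² = 130.264465. Work in radians in the unit-radius frame; every candidate has L = ρ·(t + p + q).
LSL: p² = 2 + d² − 2cos(α−β) + 2d(sin α − sin β) = 115.738223; p = √p² = 10.758170; φ = atan2(cos β − cos α, d + sin α − sin β) = 0.166918 rad; t = (φ − α) mod 2π = 3.085328 rad, q = (β − φ) mod 2π = 0.455945 rad → L = 6.62·(3.085328 + 10.758170 + 0.455945) = 6.62·14.299443 = 94.662314 m
RSR: p² = 2 + d² − 2cos(α−β) + 2d(sin β − sin α) = 152.475447; p = √p² = 12.348095; φ = atan2(cos α − cos β, d − sin α + sin β) = -0.145262 rad; t = (α − φ) mod 2π = 3.510038 rad, q = (φ − β) mod 2π = 5.515059 rad → L = 6.62·(3.510038 + 12.348095 + 5.515059) = 6.62·21.373192 = 141.490534 m
LSR: p² = d² − 2 + 2cos(α−β) + 2d(sin α + sin β) = 134.686004; p = √p² = 11.605430; φ = atan2(−cos α − cos β, d + sin α + sin β) − atan2(−2, p) = 0.184497 rad; t = (φ − α) mod 2π = 3.102907 rad, q = (φ − β) mod 2π = 5.844819 rad → L = 6.62·(3.102907 + 11.605430 + 5.844819) = 6.62·20.553155 = 136.061887 m
RSL: p² = d² − 2 + 2cos(α−β) − 2d(sin α + sin β) = 118.158184; p = √p² = 10.870059; φ = atan2(cos α + cos β, d − sin α − sin β) − atan2(2, p) = -0.196704 rad; t = (α − φ) mod 2π = 3.561480 rad, q = (β − φ) mod 2π = 0.819568 rad → L = 6.62·(3.561480 + 10.870059 + 0.819568) = 6.62·15.251106 = 100.962324 m
RLR: c = (6 − d² + 2cos(α−β) + 2d(sin α − sin β))/8 = -18.059431, |c| > 1 → infeasible
LRL: c = (6 − d² + 2cos(α−β) − 2d(sin α − sin β))/8 = -13.467278, |c| > 1 → infeasible
Shortest: LSL with L = 94.662314 m ≈ 94.6623 m

94.6623 m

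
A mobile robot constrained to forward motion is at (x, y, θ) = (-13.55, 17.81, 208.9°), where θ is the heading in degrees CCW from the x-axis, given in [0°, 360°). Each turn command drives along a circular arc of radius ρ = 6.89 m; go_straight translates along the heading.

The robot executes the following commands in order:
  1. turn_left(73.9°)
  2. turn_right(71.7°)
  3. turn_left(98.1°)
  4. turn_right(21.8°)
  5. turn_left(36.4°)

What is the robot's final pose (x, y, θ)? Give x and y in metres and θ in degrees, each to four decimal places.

set_pose: (x, y, θ) = (-13.5500, 17.8100, 208.9000°), ρ = 6.89
turn_left(73.9°): centre at ρ to the left, rotate +73.9° → (-16.9390, 10.2516, 282.8000°)
turn_right(71.7°): centre at ρ to the right, rotate −71.7° → (-20.0988, 2.8254, 211.1000°)
turn_left(98.1°): centre at ρ to the left, rotate +98.1° → (-21.8793, -7.4289, 309.2000°)
turn_right(21.8°): centre at ρ to the right, rotate −21.8° → (-20.6439, -9.7232, 287.4000°)
turn_left(36.4°): centre at ρ to the left, rotate +36.4° → (-18.1385, -13.2228, 323.8000°)

(-18.1385, -13.2228, 323.8000°)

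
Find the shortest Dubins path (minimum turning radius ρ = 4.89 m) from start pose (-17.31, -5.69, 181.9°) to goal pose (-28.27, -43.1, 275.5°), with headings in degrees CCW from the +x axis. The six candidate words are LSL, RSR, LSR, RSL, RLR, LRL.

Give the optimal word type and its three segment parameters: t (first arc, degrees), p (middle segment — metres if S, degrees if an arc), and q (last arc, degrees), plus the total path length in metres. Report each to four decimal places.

LSL: t = 77.0587°, p = 32.6585 m, q = 16.5413°, L = 40.6470 m

Let ψ = atan2(Δy, Δx) = atan2(-37.41, -10.96) = -106.3290° be the start→goal bearing.
Normalize: d = |goal − start| / ρ = 38.982428/4.89 = 7.971867, α = (θ_start − ψ) mod 360° = 288.2290° = 5.030545 rad, β = (θ_goal − ψ) mod 360° = 21.8290° = 0.380988 rad.
Common terms: sin α = -0.949814, cos α = 0.312816, sin β = 0.371838, cos β = 0.928298, cos(α−β) = -0.062791, d² = 63.550658. Work in radians in the unit-radius frame; every candidate has L = ρ·(t + p + q).
LSL: p² = 2 + d² − 2cos(α−β) + 2d(sin α − sin β) = 44.604181; p = √p² = 6.678636; φ = atan2(cos β − cos α, d + sin α − sin β) = 0.092288 rad; t = (φ − α) mod 2π = 1.344928 rad, q = (β − φ) mod 2π = 0.288700 rad → L = 4.89·(1.344928 + 6.678636 + 0.288700) = 4.89·8.312264 = 40.646973 m
RSR: p² = 2 + d² − 2cos(α−β) + 2d(sin β − sin α) = 86.748298; p = √p² = 9.313877; φ = atan2(cos α − cos β, d − sin α + sin β) = -0.066130 rad; t = (α − φ) mod 2π = 5.096675 rad, q = (φ − β) mod 2π = 5.836067 rad → L = 4.89·(5.096675 + 9.313877 + 5.836067) = 4.89·20.246619 = 99.005967 m
LSR: p² = d² − 2 + 2cos(α−β) + 2d(sin α + sin β) = 52.209977; p = √p² = 7.225647; φ = atan2(−cos α − cos β, d + sin α + sin β) − atan2(−2, p) = 0.103725 rad; t = (φ − α) mod 2π = 1.356365 rad, q = (φ − β) mod 2π = 6.005923 rad → L = 4.89·(1.356365 + 7.225647 + 6.005923) = 4.89·14.587935 = 71.335003 m
RSL: p² = d² − 2 + 2cos(α−β) − 2d(sin α + sin β) = 70.640178; p = √p² = 8.404771; φ = atan2(cos α + cos β, d − sin α − sin β) − atan2(2, p) = -0.089460 rad; t = (α − φ) mod 2π = 5.120005 rad, q = (β − φ) mod 2π = 0.470448 rad → L = 4.89·(5.120005 + 8.404771 + 0.470448) = 4.89·13.995224 = 68.436645 m
RLR: c = (6 − d² + 2cos(α−β) + 2d(sin α − sin β))/8 = -9.843537, |c| > 1 → infeasible
LRL: c = (6 − d² + 2cos(α−β) − 2d(sin α − sin β))/8 = -4.575523, |c| > 1 → infeasible
Shortest: LSL with L = 40.646973 m ≈ 40.6470 m
Convert LSL to answer units (arcs ×180/π): t = 1.344928·180/π = 77.0587°, p = ρ·p = 4.89·6.678636 = 32.6585 m, q = 0.288700·180/π = 16.5413°, L = 40.6470 m.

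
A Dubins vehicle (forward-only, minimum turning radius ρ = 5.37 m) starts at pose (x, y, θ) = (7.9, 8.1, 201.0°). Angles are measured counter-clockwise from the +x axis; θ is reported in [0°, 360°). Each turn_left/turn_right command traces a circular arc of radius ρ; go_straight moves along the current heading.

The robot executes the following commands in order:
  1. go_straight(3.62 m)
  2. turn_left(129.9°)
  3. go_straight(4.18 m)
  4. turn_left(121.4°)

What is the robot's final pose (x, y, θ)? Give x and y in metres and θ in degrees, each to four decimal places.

(15.4629, -0.0280, 92.3000°)

set_pose: (x, y, θ) = (7.9000, 8.1000, 201.0000°), ρ = 5.37
go_straight(3.62): x += 3.62·cos θ, y += 3.62·sin θ → (4.5204, 6.8027, 201.0000°)
turn_left(129.9°): centre at ρ to the left, rotate +129.9° → (3.8333, -2.9028, 330.9000°)
go_straight(4.18): x += 4.18·cos θ, y += 4.18·sin θ → (7.4856, -4.9357, 330.9000°)
turn_left(121.4°): centre at ρ to the left, rotate +121.4° → (15.4629, -0.0280, 452.3000° ≡ 92.3000°)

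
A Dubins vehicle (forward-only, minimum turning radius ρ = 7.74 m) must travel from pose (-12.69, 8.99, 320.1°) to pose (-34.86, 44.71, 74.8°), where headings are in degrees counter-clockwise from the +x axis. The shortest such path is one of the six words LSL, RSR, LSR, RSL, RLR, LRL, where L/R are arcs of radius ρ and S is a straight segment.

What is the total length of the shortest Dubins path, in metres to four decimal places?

Let ψ = atan2(Δy, Δx) = atan2(35.72, -22.17) = 121.8262° be the start→goal bearing.
Normalize: d = |goal − start| / ρ = 42.040781/7.74 = 5.431626, α = (θ_start − ψ) mod 360° = 198.2738° = 3.460530 rad, β = (θ_goal − ψ) mod 360° = 312.9738° = 5.462422 rad.
Common terms: sin α = -0.313557, cos α = -0.949569, sin β = -0.731666, cos β = 0.681663, cos(α−β) = -0.417867, d² = 29.502556. Work in radians in the unit-radius frame; every candidate has L = ρ·(t + p + q).
LSL: p² = 2 + d² − 2cos(α−β) + 2d(sin α − sin β) = 36.880308; p = √p² = 6.072916; φ = atan2(cos β − cos α, d + sin α − sin β) = 0.271947 rad; t = (φ − α) mod 2π = 3.094603 rad, q = (β − φ) mod 2π = 5.190475 rad → L = 7.74·(3.094603 + 6.072916 + 5.190475) = 7.74·14.357994 = 111.130873 m
RSR: p² = 2 + d² − 2cos(α−β) + 2d(sin β − sin α) = 27.796271; p = √p² = 5.272217; φ = atan2(cos α − cos β, d − sin α + sin β) = -0.314564 rad; t = (α − φ) mod 2π = 3.775093 rad, q = (φ − β) mod 2π = 0.506199 rad → L = 7.74·(3.775093 + 5.272217 + 0.506199) = 7.74·9.553510 = 73.944164 m
LSR: p² = d² − 2 + 2cos(α−β) + 2d(sin α + sin β) = 15.312296; p = √p² = 3.913093; φ = atan2(−cos α − cos β, d + sin α + sin β) − atan2(−2, p) = 0.533493 rad; t = (φ − α) mod 2π = 3.356148 rad, q = (φ − β) mod 2π = 1.354255 rad → L = 7.74·(3.356148 + 3.913093 + 1.354255) = 7.74·8.623496 = 66.745862 m
RSL: p² = d² − 2 + 2cos(α−β) − 2d(sin α + sin β) = 38.021347; p = √p² = 6.166145; φ = atan2(cos α + cos β, d − sin α − sin β) − atan2(2, p) = -0.354986 rad; t = (α − φ) mod 2π = 3.815515 rad, q = (β − φ) mod 2π = 5.817408 rad → L = 7.74·(3.815515 + 6.166145 + 5.817408) = 7.74·15.799069 = 122.284790 m
RLR: c = (6 − d² + 2cos(α−β) + 2d(sin α − sin β))/8 = -2.474534, |c| > 1 → infeasible
LRL: c = (6 − d² + 2cos(α−β) − 2d(sin α − sin β))/8 = -3.610039, |c| > 1 → infeasible
Shortest: LSR with L = 66.745862 m ≈ 66.7459 m

66.7459 m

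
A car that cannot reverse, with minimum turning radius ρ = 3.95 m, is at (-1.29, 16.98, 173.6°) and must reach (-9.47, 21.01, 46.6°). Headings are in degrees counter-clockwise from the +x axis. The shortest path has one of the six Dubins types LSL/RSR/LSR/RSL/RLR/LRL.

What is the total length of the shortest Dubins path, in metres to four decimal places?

20.9620 m

Let ψ = atan2(Δy, Δx) = atan2(4.03, -8.18) = 153.7721° be the start→goal bearing.
Normalize: d = |goal − start| / ρ = 9.118843/3.95 = 2.308568, α = (θ_start − ψ) mod 360° = 19.8279° = 0.346061 rad, β = (θ_goal − ψ) mod 360° = 252.8279° = 4.412679 rad.
Common terms: sin α = 0.339195, cos α = 0.940716, sin β = -0.955422, cos β = -0.295244, cos(α−β) = -0.601815, d² = 5.329486. Work in radians in the unit-radius frame; every candidate has L = ρ·(t + p + q).
LSL: p² = 2 + d² − 2cos(α−β) + 2d(sin α − sin β) = 14.510540; p = √p² = 3.809270; φ = atan2(cos β − cos α, d + sin α − sin β) = -0.330442 rad; t = (φ − α) mod 2π = 5.606682 rad, q = (β − φ) mod 2π = 4.743120 rad → L = 3.95·(5.606682 + 3.809270 + 4.743120) = 3.95·14.159073 = 55.928337 m
RSR: p² = 2 + d² − 2cos(α−β) + 2d(sin β − sin α) = 2.555692; p = √p² = 1.598653; φ = atan2(cos α − cos β, d − sin α + sin β) = 0.883754 rad; t = (α − φ) mod 2π = 5.745492 rad, q = (φ − β) mod 2π = 2.754261 rad → L = 3.95·(5.745492 + 1.598653 + 2.754261) = 3.95·10.098407 = 39.888706 m
LSR: p² = d² − 2 + 2cos(α−β) + 2d(sin α + sin β) = -0.719347 < 0 → infeasible
RSL: p² = d² − 2 + 2cos(α−β) − 2d(sin α + sin β) = 4.971058; p = √p² = 2.229587; φ = atan2(cos α + cos β, d − sin α − sin β) − atan2(2, p) = -0.513962 rad; t = (α − φ) mod 2π = 0.860023 rad, q = (β − φ) mod 2π = 4.926641 rad → L = 3.95·(0.860023 + 2.229587 + 4.926641) = 3.95·8.016251 = 31.664191 m
RLR: c = (6 − d² + 2cos(α−β) + 2d(sin α − sin β))/8 = 0.680539; p = 2π − arccos c = 5.460886 rad; φ = atan2(cos α − cos β, d − sin α + sin β) = 0.883754 rad; t = (α − φ + p/2) mod 2π = 2.192750 rad, q = (α − β − t + p) mod 2π = 5.484704 rad → L = 3.95·(2.192750 + 5.460886 + 5.484704) = 3.95·13.138341 = 51.896446 m
LRL: c = (6 − d² + 2cos(α−β) − 2d(sin α − sin β))/8 = -0.813817; p = 2π − arccos c = 3.761698 rad; φ = atan2(cos β − cos α, d + sin α − sin β) = -0.330442 rad; t = (φ − α + p/2) mod 2π = 1.204346 rad, q = (β − α − t + p) mod 2π = 0.340784 rad → L = 3.95·(1.204346 + 3.761698 + 0.340784) = 3.95·5.306827 = 20.961967 m
Shortest: LRL with L = 20.961967 m ≈ 20.9620 m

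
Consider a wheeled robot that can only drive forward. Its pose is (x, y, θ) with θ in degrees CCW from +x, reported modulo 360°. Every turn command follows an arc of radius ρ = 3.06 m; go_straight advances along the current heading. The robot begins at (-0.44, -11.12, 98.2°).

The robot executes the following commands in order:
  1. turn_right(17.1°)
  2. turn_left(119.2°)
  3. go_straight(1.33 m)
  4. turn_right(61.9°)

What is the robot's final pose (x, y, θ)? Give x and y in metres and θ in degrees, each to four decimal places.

(-8.8599, -6.7465, 138.4000°)

set_pose: (x, y, θ) = (-0.4400, -11.1200, 98.2000°), ρ = 3.06
turn_right(17.1°): centre at ρ to the right, rotate −17.1° → (-0.4344, -10.2101, 81.1000°)
turn_left(119.2°): centre at ρ to the left, rotate +119.2° → (-4.5192, -6.8668, 200.3000°)
go_straight(1.33): x += 1.33·cos θ, y += 1.33·sin θ → (-5.7666, -7.3282, 200.3000°)
turn_right(61.9°): centre at ρ to the right, rotate −61.9° → (-8.8599, -6.7465, 138.4000°)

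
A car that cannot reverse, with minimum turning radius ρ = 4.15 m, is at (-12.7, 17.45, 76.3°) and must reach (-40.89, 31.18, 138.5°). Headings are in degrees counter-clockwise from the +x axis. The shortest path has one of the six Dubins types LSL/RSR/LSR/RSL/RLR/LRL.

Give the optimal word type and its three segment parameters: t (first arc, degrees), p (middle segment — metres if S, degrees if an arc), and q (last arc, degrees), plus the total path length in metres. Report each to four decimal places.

LSR: t = 85.3289°, p = 25.3142 m, q = 23.1289°, L = 33.1700 m

Let ψ = atan2(Δy, Δx) = atan2(13.73, -28.19) = 154.0315° be the start→goal bearing.
Normalize: d = |goal − start| / ρ = 31.355845/4.15 = 7.555625, α = (θ_start − ψ) mod 360° = 282.2685° = 4.926515 rad, β = (θ_goal − ψ) mod 360° = 344.4685° = 6.012109 rad.
Common terms: sin α = -0.977163, cos α = 0.212493, sin β = -0.267768, cos β = 0.963483, cos(α−β) = 0.466387, d² = 57.087473. Work in radians in the unit-radius frame; every candidate has L = ρ·(t + p + q).
LSL: p² = 2 + d² − 2cos(α−β) + 2d(sin α − sin β) = 47.434863; p = √p² = 6.887297; φ = atan2(cos β − cos α, d + sin α − sin β) = 0.109257 rad; t = (φ − α) mod 2π = 1.465928 rad, q = (β − φ) mod 2π = 5.902852 rad → L = 4.15·(1.465928 + 6.887297 + 5.902852) = 4.15·14.256077 = 59.162721 m
RSR: p² = 2 + d² − 2cos(α−β) + 2d(sin β − sin α) = 68.874536; p = √p² = 8.299068; φ = atan2(cos α − cos β, d − sin α + sin β) = -0.090615 rad; t = (α − φ) mod 2π = 5.017130 rad, q = (φ − β) mod 2π = 0.180461 rad → L = 4.15·(5.017130 + 8.299068 + 0.180461) = 4.15·13.496659 = 56.011134 m
LSR: p² = d² − 2 + 2cos(α−β) + 2d(sin α + sin β) = 37.207786; p = √p² = 6.099819; φ = atan2(−cos α − cos β, d + sin α + sin β) − atan2(−2, p) = 0.132600 rad; t = (φ − α) mod 2π = 1.489270 rad, q = (φ − β) mod 2π = 0.403676 rad → L = 4.15·(1.489270 + 6.099819 + 0.403676) = 4.15·7.992765 = 33.169973 m
RSL: p² = d² − 2 + 2cos(α−β) − 2d(sin α + sin β) = 74.832706; p = √p² = 8.650590; φ = atan2(cos α + cos β, d − sin α − sin β) − atan2(2, p) = -0.094368 rad; t = (α − φ) mod 2π = 5.020882 rad, q = (β − φ) mod 2π = 6.106477 rad → L = 4.15·(5.020882 + 8.650590 + 6.106477) = 4.15·19.777949 = 82.078490 m
RLR: c = (6 − d² + 2cos(α−β) + 2d(sin α − sin β))/8 = -7.609317, |c| > 1 → infeasible
LRL: c = (6 − d² + 2cos(α−β) − 2d(sin α − sin β))/8 = -4.929358, |c| > 1 → infeasible
Shortest: LSR with L = 33.169973 m ≈ 33.1700 m
Convert LSR to answer units (arcs ×180/π): t = 1.489270·180/π = 85.3289°, p = ρ·p = 4.15·6.099819 = 25.3142 m, q = 0.403676·180/π = 23.1289°, L = 33.1700 m.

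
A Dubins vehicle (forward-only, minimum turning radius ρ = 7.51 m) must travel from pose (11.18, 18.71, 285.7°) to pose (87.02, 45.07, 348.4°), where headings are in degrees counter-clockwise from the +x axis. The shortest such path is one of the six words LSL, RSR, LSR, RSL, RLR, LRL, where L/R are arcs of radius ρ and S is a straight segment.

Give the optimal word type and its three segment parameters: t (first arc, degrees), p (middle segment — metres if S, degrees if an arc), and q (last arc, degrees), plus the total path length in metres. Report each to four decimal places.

Let ψ = atan2(Δy, Δx) = atan2(26.36, 75.84) = 19.1661° be the start→goal bearing.
Normalize: d = |goal − start| / ρ = 80.290443/7.51 = 10.691138, α = (θ_start − ψ) mod 360° = 266.5339° = 4.651894 rad, β = (θ_goal − ψ) mod 360° = 329.2339° = 5.746215 rad.
Common terms: sin α = -0.998171, cos α = -0.060458, sin β = -0.511535, cos β = 0.859263, cos(α−β) = 0.458650, d² = 114.300421. Work in radians in the unit-radius frame; every candidate has L = ρ·(t + p + q).
LSL: p² = 2 + d² − 2cos(α−β) + 2d(sin α − sin β) = 104.977738; p = √p² = 10.245864; φ = atan2(cos β − cos α, d + sin α − sin β) = 0.089886 rad; t = (φ − α) mod 2π = 1.721177 rad, q = (β − φ) mod 2π = 5.656329 rad → L = 7.51·(1.721177 + 10.245864 + 5.656329) = 7.51·17.623371 = 132.351518 m
RSR: p² = 2 + d² − 2cos(α−β) + 2d(sin β − sin α) = 125.788506; p = √p² = 11.215548; φ = atan2(cos α − cos β, d − sin α + sin β) = -0.082096 rad; t = (α − φ) mod 2π = 4.733990 rad, q = (φ − β) mod 2π = 0.454874 rad → L = 7.51·(4.733990 + 11.215548 + 0.454874) = 7.51·16.404411 = 123.197130 m
LSR: p² = d² − 2 + 2cos(α−β) + 2d(sin α + sin β) = 80.936782; p = √p² = 8.996487; φ = atan2(−cos α − cos β, d + sin α + sin β) − atan2(−2, p) = 0.131968 rad; t = (φ − α) mod 2π = 1.763259 rad, q = (φ − β) mod 2π = 0.668938 rad → L = 7.51·(1.763259 + 8.996487 + 0.668938) = 7.51·11.428685 = 85.829422 m
RSL: p² = d² − 2 + 2cos(α−β) − 2d(sin α + sin β) = 145.498659; p = √p² = 12.062282; φ = atan2(cos α + cos β, d − sin α − sin β) − atan2(2, p) = -0.098933 rad; t = (α − φ) mod 2π = 4.750827 rad, q = (β − φ) mod 2π = 5.845149 rad → L = 7.51·(4.750827 + 12.062282 + 5.845149) = 7.51·22.658258 = 170.163520 m
RLR: c = (6 − d² + 2cos(α−β) + 2d(sin α − sin β))/8 = -14.723563, |c| > 1 → infeasible
LRL: c = (6 − d² + 2cos(α−β) − 2d(sin α − sin β))/8 = -12.122217, |c| > 1 → infeasible
Shortest: LSR with L = 85.829422 m ≈ 85.8294 m
Convert LSR to answer units (arcs ×180/π): t = 1.763259·180/π = 101.0273°, p = ρ·p = 7.51·8.996487 = 67.5636 m, q = 0.668938·180/π = 38.3273°, L = 85.8294 m.

LSR: t = 101.0273°, p = 67.5636 m, q = 38.3273°, L = 85.8294 m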